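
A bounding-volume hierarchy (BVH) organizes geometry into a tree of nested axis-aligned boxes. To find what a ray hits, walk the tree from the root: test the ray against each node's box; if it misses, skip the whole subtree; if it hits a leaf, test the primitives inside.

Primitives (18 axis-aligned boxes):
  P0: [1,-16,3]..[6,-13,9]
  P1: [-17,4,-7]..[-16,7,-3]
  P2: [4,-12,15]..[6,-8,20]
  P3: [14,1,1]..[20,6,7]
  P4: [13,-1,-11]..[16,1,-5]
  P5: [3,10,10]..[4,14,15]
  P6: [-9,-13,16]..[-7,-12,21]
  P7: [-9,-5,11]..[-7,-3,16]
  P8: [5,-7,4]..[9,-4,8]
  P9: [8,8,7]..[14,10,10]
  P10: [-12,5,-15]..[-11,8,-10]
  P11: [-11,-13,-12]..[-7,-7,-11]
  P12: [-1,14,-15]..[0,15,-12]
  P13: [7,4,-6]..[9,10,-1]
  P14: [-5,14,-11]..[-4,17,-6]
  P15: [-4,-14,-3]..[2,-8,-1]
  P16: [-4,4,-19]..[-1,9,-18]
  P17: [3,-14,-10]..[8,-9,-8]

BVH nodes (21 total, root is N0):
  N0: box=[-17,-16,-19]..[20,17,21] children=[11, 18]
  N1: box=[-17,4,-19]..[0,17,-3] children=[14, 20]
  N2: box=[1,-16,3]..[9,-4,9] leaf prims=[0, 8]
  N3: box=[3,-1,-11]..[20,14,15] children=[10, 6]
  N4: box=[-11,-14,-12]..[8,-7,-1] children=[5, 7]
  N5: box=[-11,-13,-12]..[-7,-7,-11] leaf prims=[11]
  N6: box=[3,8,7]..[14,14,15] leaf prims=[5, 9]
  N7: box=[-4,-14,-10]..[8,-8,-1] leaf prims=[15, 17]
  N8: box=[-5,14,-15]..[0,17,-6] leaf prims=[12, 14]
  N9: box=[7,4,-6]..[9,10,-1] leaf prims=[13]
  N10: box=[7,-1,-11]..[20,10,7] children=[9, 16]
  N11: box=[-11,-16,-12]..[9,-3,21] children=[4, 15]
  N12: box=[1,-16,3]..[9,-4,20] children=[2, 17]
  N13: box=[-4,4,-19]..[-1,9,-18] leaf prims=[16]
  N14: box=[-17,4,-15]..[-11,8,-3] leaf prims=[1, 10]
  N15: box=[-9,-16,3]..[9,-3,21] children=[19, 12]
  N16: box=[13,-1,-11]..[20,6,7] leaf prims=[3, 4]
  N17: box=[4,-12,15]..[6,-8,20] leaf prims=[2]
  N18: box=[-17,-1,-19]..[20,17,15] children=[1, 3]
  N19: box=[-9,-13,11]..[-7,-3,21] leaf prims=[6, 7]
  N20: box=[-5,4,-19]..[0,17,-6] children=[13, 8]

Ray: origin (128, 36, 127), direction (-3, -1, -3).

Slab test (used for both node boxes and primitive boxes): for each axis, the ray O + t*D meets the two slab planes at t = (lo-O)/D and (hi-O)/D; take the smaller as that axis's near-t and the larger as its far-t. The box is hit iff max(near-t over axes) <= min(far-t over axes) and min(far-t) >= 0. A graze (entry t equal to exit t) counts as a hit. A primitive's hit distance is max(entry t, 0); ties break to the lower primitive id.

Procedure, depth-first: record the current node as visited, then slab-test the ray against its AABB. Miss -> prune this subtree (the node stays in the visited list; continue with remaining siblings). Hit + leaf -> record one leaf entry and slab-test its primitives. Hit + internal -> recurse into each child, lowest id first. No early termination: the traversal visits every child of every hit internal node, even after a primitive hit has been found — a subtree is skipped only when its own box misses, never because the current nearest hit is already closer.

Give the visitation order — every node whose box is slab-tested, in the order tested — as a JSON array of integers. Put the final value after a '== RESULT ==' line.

Walk:
N0 x:[36,145/3] y:[19,52] z:[106/3,146/3] -> hit [36,145/3], descend [11, 18]
  N11 x:[119/3,139/3] y:[39,52] z:[106/3,139/3] -> hit [119/3,139/3], descend [4, 15]
    N4 x:[40,139/3] y:[43,50] z:[128/3,139/3] -> hit [43,139/3], descend [5, 7]
      N5 x:[45,139/3] y:[43,49] z:[46,139/3] -> hit [46,139/3] leaf, test {P11@t=46}
      N7 x:[40,44] y:[44,50] z:[128/3,137/3] -> hit [44,44] leaf, test {P15(miss), P17(miss)}
    N15 x:[119/3,137/3] y:[39,52] z:[106/3,124/3] -> hit [119/3,124/3], descend [12, 19]
      N12 x:[119/3,127/3] y:[40,52] z:[107/3,124/3] -> hit [40,124/3], descend [2, 17]
        N2 x:[119/3,127/3] y:[40,52] z:[118/3,124/3] -> hit [40,124/3] leaf, test {P0(miss), P8@t=40}
        N17 x:[122/3,124/3] y:[44,48] z:[107/3,112/3] -> miss, prune
      N19 x:[45,137/3] y:[39,49] z:[106/3,116/3] -> miss, prune
  N18 x:[36,145/3] y:[19,37] z:[112/3,146/3] -> miss, prune

11 AABB tests over nodes [0, 11, 4, 5, 7, 15, 12, 2, 17, 19, 18]; 3 leaves entered; closest P8.

== RESULT ==
[0, 11, 4, 5, 7, 15, 12, 2, 17, 19, 18]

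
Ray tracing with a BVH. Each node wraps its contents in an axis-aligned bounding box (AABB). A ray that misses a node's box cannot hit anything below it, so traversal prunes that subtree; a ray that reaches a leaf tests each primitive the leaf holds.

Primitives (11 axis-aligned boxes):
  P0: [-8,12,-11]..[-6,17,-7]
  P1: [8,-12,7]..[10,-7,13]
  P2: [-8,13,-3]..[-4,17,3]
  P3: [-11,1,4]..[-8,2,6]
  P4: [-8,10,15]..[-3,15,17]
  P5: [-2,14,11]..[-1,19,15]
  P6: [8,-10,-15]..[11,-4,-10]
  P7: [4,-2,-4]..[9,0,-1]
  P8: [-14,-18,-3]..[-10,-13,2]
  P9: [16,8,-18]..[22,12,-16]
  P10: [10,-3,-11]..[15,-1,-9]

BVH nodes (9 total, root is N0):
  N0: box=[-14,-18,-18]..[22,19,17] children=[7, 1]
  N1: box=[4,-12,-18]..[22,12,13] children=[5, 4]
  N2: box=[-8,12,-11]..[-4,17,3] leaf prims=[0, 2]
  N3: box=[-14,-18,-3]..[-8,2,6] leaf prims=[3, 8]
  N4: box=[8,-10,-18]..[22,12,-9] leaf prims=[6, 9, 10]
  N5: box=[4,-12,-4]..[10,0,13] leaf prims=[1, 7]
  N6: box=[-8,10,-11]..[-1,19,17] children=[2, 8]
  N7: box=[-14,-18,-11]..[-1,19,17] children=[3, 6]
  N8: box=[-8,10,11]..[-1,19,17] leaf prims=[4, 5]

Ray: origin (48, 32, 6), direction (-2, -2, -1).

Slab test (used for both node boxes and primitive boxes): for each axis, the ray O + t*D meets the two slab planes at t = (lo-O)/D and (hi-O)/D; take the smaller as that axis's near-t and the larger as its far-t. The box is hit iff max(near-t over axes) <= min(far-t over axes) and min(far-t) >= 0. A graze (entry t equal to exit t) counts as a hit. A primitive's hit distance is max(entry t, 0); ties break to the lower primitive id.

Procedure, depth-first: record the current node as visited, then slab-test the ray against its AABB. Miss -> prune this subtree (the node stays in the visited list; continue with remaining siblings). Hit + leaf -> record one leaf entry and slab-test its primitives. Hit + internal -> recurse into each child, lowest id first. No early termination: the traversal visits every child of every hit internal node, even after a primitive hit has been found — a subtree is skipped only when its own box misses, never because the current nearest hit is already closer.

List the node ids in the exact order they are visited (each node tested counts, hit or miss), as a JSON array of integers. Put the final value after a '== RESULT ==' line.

Walk:
N0 x:[13,31] y:[13/2,25] z:[-11,24] -> hit [13,24], descend [1, 7]
  N1 x:[13,22] y:[10,22] z:[-7,24] -> hit [13,22], descend [4, 5]
    N4 x:[13,20] y:[10,21] z:[15,24] -> hit [15,20] leaf, test {P6@t=37/2, P9(miss), P10@t=33/2}
    N5 x:[19,22] y:[16,22] z:[-7,10] -> miss, prune
  N7 x:[49/2,31] y:[13/2,25] z:[-11,17] -> miss, prune

order=[0, 1, 4, 5, 7]  |boxes|=5  |leaves|=1  hit=P10

== RESULT ==
[0, 1, 4, 5, 7]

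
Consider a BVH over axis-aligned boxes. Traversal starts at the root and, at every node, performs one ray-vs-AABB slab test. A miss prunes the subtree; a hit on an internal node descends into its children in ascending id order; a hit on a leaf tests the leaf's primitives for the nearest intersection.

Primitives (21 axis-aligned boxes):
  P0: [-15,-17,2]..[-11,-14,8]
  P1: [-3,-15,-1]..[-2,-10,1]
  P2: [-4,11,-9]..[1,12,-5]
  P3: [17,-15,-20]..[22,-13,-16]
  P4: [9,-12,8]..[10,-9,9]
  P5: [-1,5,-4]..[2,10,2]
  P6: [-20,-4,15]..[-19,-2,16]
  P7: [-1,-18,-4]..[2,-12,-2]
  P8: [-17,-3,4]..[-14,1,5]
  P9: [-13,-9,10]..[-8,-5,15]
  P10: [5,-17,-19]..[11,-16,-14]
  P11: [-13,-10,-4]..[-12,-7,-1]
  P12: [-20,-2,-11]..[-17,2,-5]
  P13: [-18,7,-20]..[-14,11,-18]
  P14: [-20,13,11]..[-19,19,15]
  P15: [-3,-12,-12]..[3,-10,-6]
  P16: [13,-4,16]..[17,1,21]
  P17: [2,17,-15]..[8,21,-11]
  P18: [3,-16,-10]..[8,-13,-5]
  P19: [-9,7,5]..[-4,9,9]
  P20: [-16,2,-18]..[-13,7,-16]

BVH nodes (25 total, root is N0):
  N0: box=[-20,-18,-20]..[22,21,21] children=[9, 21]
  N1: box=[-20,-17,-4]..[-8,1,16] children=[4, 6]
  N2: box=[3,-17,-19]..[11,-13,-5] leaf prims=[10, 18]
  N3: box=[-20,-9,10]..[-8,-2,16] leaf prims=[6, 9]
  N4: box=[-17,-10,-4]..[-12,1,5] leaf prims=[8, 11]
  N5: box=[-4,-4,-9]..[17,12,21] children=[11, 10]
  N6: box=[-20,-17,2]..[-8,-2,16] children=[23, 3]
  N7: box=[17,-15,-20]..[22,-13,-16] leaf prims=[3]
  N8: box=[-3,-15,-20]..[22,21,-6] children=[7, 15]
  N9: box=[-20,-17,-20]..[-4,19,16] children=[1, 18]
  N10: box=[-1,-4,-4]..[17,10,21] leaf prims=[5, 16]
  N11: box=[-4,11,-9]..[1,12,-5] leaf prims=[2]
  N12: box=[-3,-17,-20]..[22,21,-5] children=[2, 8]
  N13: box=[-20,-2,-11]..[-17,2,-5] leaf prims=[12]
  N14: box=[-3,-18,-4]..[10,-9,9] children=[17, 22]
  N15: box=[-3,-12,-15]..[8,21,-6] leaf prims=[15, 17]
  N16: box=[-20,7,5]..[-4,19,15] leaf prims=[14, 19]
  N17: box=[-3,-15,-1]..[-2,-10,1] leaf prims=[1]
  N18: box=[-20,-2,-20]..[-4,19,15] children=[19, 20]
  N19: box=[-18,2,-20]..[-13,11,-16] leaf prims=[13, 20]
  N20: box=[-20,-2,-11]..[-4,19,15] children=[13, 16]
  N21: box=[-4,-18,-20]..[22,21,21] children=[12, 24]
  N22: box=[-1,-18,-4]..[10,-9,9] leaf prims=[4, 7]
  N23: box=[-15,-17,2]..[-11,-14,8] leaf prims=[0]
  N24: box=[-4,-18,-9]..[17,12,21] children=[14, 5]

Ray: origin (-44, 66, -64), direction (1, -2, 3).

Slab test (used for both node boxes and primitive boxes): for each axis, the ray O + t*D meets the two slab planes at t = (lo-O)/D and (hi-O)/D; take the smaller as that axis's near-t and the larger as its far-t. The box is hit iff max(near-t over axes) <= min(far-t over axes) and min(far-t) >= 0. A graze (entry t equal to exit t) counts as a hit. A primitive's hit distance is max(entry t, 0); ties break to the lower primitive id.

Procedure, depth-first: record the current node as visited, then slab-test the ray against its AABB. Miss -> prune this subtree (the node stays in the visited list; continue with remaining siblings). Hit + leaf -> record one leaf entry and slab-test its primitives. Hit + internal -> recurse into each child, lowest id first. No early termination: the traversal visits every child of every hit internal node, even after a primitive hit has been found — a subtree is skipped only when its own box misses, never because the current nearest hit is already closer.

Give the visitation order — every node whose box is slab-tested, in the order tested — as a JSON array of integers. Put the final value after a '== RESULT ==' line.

Trace the traversal:
N0 x:[24,66] y:[45/2,42] z:[44/3,85/3] -> hit [24,85/3], descend [9, 21]
  N9 x:[24,40] y:[47/2,83/2] z:[44/3,80/3] -> hit [24,80/3], descend [1, 18]
    N1 x:[24,36] y:[65/2,83/2] z:[20,80/3] -> miss, prune
    N18 x:[24,40] y:[47/2,34] z:[44/3,79/3] -> hit [24,79/3], descend [19, 20]
      N19 x:[26,31] y:[55/2,32] z:[44/3,16] -> miss, prune
      N20 x:[24,40] y:[47/2,34] z:[53/3,79/3] -> hit [24,79/3], descend [13, 16]
        N13 x:[24,27] y:[32,34] z:[53/3,59/3] -> miss, prune
        N16 x:[24,40] y:[47/2,59/2] z:[23,79/3] -> hit [24,79/3] leaf, test {P14@t=25, P19(miss)}
  N21 x:[40,66] y:[45/2,42] z:[44/3,85/3] -> miss, prune

Visited [0, 9, 1, 18, 19, 20, 13, 16, 21]. Tests: 9 box, 1 leaf. Nearest: P14.

== RESULT ==
[0, 9, 1, 18, 19, 20, 13, 16, 21]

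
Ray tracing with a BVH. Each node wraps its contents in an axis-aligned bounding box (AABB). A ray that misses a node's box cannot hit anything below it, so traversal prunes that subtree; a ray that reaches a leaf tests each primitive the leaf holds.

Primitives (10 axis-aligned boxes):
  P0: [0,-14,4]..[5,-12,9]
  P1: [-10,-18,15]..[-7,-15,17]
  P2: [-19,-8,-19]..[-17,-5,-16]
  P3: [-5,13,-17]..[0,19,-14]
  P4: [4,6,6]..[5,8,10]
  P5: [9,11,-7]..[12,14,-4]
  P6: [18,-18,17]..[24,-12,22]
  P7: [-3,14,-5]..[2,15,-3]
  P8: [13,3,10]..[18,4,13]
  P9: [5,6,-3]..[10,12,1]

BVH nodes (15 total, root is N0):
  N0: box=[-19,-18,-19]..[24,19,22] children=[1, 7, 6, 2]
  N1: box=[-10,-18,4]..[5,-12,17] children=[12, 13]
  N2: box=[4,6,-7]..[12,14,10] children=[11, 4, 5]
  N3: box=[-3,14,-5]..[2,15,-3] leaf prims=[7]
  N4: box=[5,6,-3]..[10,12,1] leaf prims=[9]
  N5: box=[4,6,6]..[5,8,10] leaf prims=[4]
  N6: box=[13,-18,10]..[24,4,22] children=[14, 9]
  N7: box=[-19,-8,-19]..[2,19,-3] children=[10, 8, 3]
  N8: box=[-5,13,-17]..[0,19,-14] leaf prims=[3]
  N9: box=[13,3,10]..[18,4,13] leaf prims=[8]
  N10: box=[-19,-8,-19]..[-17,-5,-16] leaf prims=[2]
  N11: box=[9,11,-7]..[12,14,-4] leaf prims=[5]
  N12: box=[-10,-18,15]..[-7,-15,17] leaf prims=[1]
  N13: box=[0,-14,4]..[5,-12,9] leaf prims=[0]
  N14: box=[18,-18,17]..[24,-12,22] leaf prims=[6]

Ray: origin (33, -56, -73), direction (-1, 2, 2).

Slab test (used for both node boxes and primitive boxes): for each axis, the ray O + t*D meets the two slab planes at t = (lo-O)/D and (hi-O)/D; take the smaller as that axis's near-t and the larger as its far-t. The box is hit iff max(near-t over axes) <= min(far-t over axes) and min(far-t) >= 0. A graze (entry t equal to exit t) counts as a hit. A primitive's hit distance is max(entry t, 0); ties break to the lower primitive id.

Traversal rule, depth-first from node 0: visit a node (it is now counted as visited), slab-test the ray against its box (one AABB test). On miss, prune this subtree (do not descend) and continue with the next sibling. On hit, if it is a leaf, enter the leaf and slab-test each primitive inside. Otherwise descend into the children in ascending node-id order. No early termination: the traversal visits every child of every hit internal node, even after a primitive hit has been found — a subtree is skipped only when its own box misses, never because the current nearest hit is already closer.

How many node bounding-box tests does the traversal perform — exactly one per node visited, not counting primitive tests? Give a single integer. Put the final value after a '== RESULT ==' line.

Traverse from the root:
N0 x:[9,52] y:[19,75/2] z:[27,95/2] -> hit [27,75/2], descend [1, 2, 6, 7]
  N1 x:[28,43] y:[19,22] z:[77/2,45] -> miss, prune
  N2 x:[21,29] y:[31,35] z:[33,83/2] -> miss, prune
  N6 x:[9,20] y:[19,30] z:[83/2,95/2] -> miss, prune
  N7 x:[31,52] y:[24,75/2] z:[27,35] -> hit [31,35], descend [3, 8, 10]
    N3 x:[31,36] y:[35,71/2] z:[34,35] -> hit [35,35] leaf, test {P7@t=35}
    N8 x:[33,38] y:[69/2,75/2] z:[28,59/2] -> miss, prune
    N10 x:[50,52] y:[24,51/2] z:[27,57/2] -> miss, prune

Visited [0, 1, 2, 6, 7, 3, 8, 10]. Tests: 8 box, 1 leaf. Nearest: P7.

== RESULT ==
8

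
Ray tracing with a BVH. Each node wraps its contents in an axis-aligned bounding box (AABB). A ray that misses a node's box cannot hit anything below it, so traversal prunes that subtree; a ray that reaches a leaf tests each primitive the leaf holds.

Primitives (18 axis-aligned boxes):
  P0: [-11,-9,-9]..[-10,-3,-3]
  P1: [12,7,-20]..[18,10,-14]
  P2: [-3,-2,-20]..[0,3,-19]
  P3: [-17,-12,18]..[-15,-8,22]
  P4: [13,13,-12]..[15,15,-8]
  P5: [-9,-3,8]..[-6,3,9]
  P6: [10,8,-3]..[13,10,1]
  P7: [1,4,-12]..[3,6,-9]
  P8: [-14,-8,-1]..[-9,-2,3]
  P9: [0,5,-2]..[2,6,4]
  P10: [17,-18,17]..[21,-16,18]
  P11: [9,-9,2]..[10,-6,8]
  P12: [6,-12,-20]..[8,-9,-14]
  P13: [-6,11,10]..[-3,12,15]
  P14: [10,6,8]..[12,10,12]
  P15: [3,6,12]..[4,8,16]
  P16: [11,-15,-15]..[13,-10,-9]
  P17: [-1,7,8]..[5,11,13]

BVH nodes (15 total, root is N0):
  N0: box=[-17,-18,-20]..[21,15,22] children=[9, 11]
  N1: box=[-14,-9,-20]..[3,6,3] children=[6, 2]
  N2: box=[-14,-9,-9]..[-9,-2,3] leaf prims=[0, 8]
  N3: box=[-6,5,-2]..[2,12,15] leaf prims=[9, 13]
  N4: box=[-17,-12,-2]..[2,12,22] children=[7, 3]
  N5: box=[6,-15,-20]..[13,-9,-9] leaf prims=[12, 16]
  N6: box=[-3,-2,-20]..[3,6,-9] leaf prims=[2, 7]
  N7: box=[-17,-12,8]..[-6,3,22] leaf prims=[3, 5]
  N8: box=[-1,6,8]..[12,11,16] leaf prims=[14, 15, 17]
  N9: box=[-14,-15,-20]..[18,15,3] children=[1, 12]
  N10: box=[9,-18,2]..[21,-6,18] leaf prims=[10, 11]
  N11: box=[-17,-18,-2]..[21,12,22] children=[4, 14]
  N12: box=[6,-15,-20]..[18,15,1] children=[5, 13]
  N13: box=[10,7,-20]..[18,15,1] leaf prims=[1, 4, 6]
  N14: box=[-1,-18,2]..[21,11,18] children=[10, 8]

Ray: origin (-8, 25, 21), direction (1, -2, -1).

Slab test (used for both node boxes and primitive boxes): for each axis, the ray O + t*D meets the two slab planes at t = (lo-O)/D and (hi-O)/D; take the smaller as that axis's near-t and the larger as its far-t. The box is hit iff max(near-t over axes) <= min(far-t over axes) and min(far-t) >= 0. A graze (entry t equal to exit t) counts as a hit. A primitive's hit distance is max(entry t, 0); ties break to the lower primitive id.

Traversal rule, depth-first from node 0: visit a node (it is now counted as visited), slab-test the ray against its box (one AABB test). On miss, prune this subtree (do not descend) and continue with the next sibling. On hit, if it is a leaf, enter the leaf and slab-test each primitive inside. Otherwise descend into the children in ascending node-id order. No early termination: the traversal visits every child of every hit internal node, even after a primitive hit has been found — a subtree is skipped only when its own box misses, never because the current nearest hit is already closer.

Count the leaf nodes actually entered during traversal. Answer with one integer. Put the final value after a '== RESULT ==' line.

Trace the traversal:
N0 x:[-9,29] y:[5,43/2] z:[-1,41] -> hit [5,43/2], descend [9, 11]
  N9 x:[-6,26] y:[5,20] z:[18,41] -> hit [18,20], descend [1, 12]
    N1 x:[-6,11] y:[19/2,17] z:[18,41] -> miss, prune
    N12 x:[14,26] y:[5,20] z:[20,41] -> hit [20,20], descend [5, 13]
      N5 x:[14,21] y:[17,20] z:[30,41] -> miss, prune
      N13 x:[18,26] y:[5,9] z:[20,41] -> miss, prune
  N11 x:[-9,29] y:[13/2,43/2] z:[-1,23] -> hit [13/2,43/2], descend [4, 14]
    N4 x:[-9,10] y:[13/2,37/2] z:[-1,23] -> hit [13/2,10], descend [3, 7]
      N3 x:[2,10] y:[13/2,10] z:[6,23] -> hit [13/2,10] leaf, test {P9(miss), P13(miss)}
      N7 x:[-9,2] y:[11,37/2] z:[-1,13] -> miss, prune
    N14 x:[7,29] y:[7,43/2] z:[3,19] -> hit [7,19], descend [8, 10]
      N8 x:[7,20] y:[7,19/2] z:[5,13] -> hit [7,19/2] leaf, test {P14(miss), P15(miss), P17@t=8}
      N10 x:[17,29] y:[31/2,43/2] z:[3,19] -> hit [17,19] leaf, test {P10(miss), P11@t=17}

order=[0, 9, 1, 12, 5, 13, 11, 4, 3, 7, 14, 8, 10]  |boxes|=13  |leaves|=3  hit=P17

== RESULT ==
3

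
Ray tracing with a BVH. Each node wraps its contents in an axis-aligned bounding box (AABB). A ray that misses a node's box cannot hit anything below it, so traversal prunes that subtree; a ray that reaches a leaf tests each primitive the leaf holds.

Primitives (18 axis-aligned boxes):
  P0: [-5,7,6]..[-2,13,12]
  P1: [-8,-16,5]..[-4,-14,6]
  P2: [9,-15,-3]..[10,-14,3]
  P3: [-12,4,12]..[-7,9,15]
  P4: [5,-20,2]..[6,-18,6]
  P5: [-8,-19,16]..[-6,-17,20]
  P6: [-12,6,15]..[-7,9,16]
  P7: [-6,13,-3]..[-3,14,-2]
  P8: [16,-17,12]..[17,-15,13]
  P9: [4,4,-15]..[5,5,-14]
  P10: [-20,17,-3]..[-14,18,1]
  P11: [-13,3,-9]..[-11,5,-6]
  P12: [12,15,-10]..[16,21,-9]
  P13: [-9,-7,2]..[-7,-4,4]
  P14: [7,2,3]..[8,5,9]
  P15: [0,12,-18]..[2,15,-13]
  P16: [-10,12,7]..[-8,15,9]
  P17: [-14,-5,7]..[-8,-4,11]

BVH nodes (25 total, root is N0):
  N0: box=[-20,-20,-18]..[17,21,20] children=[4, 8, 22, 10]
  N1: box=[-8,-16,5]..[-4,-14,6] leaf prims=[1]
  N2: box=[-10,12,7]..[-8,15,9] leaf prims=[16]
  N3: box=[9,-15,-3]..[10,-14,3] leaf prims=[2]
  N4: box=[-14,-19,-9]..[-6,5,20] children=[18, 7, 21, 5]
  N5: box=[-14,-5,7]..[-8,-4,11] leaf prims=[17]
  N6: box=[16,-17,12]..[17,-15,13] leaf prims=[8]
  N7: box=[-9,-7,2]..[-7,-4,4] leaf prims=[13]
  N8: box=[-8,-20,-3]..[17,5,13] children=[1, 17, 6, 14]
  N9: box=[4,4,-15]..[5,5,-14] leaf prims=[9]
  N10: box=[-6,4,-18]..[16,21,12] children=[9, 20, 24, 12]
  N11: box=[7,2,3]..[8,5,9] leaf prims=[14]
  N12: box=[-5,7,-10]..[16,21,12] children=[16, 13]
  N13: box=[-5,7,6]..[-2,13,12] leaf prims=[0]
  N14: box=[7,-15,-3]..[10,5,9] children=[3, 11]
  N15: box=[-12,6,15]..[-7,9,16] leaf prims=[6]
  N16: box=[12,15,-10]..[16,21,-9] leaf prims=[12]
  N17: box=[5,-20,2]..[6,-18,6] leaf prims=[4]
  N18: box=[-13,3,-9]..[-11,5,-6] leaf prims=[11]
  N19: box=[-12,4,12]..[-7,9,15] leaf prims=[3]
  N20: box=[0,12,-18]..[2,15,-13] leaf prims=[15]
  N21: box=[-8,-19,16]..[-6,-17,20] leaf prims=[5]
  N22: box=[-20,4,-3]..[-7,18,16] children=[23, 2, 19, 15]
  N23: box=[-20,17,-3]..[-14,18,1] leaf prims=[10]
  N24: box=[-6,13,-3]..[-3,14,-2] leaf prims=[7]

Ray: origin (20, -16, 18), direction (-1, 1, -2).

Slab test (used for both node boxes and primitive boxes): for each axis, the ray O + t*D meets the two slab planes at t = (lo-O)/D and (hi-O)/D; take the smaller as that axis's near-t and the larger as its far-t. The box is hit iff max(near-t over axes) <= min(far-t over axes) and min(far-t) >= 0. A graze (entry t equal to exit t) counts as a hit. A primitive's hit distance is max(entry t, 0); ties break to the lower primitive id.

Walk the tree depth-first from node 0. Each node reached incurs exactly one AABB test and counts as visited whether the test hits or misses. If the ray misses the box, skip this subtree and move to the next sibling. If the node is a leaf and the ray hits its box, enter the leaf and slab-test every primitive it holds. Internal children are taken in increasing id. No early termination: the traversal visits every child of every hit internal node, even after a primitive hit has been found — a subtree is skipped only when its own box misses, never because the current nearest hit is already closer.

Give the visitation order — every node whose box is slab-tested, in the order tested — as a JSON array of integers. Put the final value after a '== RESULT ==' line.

Trace the traversal:
N0 x:[3,40] y:[-4,37] z:[-1,18] -> hit [3,18], descend [4, 8, 10, 22]
  N4 x:[26,34] y:[-3,21] z:[-1,27/2] -> miss, prune
  N8 x:[3,28] y:[-4,21] z:[5/2,21/2] -> hit [3,21/2], descend [1, 6, 14, 17]
    N1 x:[24,28] y:[0,2] z:[6,13/2] -> miss, prune
    N6 x:[3,4] y:[-1,1] z:[5/2,3] -> miss, prune
    N14 x:[10,13] y:[1,21] z:[9/2,21/2] -> hit [10,21/2], descend [3, 11]
      N3 x:[10,11] y:[1,2] z:[15/2,21/2] -> miss, prune
      N11 x:[12,13] y:[18,21] z:[9/2,15/2] -> miss, prune
    N17 x:[14,15] y:[-4,-2] z:[6,8] -> miss, prune
  N10 x:[4,26] y:[20,37] z:[3,18] -> miss, prune
  N22 x:[27,40] y:[20,34] z:[1,21/2] -> miss, prune

Visited [0, 4, 8, 1, 6, 14, 3, 11, 17, 10, 22]. Tests: 11 box, 0 leaf. Nearest: miss.

== RESULT ==
[0, 4, 8, 1, 6, 14, 3, 11, 17, 10, 22]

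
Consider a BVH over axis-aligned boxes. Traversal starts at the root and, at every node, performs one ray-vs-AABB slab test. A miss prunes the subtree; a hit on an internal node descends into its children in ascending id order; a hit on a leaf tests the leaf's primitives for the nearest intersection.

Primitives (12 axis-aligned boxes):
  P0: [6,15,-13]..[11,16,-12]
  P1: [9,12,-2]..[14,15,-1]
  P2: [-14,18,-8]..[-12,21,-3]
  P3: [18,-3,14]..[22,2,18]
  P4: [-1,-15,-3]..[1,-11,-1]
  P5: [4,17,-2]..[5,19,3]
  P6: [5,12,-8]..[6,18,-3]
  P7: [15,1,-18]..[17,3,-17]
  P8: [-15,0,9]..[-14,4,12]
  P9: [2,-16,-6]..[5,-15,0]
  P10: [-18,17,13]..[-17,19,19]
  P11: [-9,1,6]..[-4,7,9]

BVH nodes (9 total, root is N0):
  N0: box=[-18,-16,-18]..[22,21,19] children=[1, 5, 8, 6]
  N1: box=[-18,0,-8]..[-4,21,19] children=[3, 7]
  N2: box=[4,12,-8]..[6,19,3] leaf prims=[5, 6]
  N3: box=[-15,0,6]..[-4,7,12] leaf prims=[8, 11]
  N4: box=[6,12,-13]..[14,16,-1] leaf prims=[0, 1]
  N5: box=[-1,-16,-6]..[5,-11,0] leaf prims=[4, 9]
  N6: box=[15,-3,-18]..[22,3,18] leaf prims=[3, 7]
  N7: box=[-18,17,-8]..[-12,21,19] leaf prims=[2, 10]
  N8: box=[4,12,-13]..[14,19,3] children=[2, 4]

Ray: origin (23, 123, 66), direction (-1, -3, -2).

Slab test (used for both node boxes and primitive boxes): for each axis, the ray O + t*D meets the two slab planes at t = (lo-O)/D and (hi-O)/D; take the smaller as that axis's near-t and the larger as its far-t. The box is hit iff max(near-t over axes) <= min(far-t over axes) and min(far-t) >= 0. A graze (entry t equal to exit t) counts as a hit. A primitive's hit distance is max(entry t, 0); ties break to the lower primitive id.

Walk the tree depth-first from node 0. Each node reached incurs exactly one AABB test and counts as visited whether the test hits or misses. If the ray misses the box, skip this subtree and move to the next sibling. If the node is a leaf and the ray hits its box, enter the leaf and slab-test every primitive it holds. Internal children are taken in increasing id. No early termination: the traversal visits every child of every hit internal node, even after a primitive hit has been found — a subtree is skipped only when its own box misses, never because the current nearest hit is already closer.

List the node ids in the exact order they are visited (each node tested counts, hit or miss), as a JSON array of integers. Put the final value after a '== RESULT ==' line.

Traverse from the root:
N0 x:[1,41] y:[34,139/3] z:[47/2,42] -> hit [34,41], descend [1, 5, 6, 8]
  N1 x:[27,41] y:[34,41] z:[47/2,37] -> hit [34,37], descend [3, 7]
    N3 x:[27,38] y:[116/3,41] z:[27,30] -> miss, prune
    N7 x:[35,41] y:[34,106/3] z:[47/2,37] -> hit [35,106/3] leaf, test {P2@t=35, P10(miss)}
  N5 x:[18,24] y:[134/3,139/3] z:[33,36] -> miss, prune
  N6 x:[1,8] y:[40,42] z:[24,42] -> miss, prune
  N8 x:[9,19] y:[104/3,37] z:[63/2,79/2] -> miss, prune

order=[0, 1, 3, 7, 5, 6, 8]  |boxes|=7  |leaves|=1  hit=P2

== RESULT ==
[0, 1, 3, 7, 5, 6, 8]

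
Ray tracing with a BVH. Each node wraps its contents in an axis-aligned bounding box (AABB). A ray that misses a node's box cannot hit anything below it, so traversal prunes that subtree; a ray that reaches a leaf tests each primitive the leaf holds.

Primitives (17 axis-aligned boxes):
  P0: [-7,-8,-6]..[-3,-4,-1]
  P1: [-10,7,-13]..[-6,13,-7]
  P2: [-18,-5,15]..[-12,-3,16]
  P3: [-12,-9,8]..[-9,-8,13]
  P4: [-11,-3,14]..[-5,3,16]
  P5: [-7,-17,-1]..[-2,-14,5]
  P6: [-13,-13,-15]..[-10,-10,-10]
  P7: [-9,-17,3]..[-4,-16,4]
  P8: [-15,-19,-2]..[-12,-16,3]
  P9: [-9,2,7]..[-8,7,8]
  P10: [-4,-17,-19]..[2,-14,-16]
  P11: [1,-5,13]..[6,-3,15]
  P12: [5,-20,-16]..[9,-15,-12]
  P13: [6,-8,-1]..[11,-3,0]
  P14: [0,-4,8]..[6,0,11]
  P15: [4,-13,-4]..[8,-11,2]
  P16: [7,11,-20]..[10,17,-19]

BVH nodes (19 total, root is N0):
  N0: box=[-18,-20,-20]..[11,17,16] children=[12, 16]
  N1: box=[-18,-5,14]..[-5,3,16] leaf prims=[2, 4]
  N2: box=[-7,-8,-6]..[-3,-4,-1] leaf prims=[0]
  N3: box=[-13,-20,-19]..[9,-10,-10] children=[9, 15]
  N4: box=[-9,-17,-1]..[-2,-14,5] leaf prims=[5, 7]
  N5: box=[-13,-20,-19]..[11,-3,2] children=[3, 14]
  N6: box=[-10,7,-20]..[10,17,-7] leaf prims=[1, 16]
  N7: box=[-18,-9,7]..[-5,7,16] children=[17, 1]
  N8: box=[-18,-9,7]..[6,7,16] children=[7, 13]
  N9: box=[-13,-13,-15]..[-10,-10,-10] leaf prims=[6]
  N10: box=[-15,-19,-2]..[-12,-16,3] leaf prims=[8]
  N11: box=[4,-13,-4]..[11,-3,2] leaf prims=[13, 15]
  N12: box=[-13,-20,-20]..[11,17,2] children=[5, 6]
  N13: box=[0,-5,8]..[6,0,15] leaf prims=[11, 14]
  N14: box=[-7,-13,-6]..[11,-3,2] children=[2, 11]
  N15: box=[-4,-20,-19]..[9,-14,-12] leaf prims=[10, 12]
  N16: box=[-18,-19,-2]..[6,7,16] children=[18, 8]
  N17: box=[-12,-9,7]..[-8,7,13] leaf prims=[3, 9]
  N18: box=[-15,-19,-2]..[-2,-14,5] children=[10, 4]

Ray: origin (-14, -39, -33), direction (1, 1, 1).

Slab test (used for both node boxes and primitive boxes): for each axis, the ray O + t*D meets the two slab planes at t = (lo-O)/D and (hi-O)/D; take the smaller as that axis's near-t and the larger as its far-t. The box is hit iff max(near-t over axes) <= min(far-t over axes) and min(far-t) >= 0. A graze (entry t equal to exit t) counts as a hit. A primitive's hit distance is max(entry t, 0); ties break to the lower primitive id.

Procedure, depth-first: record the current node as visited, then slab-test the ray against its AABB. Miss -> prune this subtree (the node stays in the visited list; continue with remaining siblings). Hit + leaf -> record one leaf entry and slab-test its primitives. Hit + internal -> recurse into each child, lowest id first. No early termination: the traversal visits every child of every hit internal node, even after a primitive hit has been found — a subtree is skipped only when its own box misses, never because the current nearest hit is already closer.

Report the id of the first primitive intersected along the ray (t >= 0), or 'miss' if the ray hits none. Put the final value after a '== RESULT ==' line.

Walk:
N0 x:[-4,25] y:[19,56] z:[13,49] -> hit [19,25], descend [12, 16]
  N12 x:[1,25] y:[19,56] z:[13,35] -> hit [19,25], descend [5, 6]
    N5 x:[1,25] y:[19,36] z:[14,35] -> hit [19,25], descend [3, 14]
      N3 x:[1,23] y:[19,29] z:[14,23] -> hit [19,23], descend [9, 15]
        N9 x:[1,4] y:[26,29] z:[18,23] -> miss, prune
        N15 x:[10,23] y:[19,25] z:[14,21] -> hit [19,21] leaf, test {P10(miss), P12@t=19}
      N14 x:[7,25] y:[26,36] z:[27,35] -> miss, prune
    N6 x:[4,24] y:[46,56] z:[13,26] -> miss, prune
  N16 x:[-4,20] y:[20,46] z:[31,49] -> miss, prune

9 AABB tests over nodes [0, 12, 5, 3, 9, 15, 14, 6, 16]; 1 leaf entered; closest P12.

== RESULT ==
12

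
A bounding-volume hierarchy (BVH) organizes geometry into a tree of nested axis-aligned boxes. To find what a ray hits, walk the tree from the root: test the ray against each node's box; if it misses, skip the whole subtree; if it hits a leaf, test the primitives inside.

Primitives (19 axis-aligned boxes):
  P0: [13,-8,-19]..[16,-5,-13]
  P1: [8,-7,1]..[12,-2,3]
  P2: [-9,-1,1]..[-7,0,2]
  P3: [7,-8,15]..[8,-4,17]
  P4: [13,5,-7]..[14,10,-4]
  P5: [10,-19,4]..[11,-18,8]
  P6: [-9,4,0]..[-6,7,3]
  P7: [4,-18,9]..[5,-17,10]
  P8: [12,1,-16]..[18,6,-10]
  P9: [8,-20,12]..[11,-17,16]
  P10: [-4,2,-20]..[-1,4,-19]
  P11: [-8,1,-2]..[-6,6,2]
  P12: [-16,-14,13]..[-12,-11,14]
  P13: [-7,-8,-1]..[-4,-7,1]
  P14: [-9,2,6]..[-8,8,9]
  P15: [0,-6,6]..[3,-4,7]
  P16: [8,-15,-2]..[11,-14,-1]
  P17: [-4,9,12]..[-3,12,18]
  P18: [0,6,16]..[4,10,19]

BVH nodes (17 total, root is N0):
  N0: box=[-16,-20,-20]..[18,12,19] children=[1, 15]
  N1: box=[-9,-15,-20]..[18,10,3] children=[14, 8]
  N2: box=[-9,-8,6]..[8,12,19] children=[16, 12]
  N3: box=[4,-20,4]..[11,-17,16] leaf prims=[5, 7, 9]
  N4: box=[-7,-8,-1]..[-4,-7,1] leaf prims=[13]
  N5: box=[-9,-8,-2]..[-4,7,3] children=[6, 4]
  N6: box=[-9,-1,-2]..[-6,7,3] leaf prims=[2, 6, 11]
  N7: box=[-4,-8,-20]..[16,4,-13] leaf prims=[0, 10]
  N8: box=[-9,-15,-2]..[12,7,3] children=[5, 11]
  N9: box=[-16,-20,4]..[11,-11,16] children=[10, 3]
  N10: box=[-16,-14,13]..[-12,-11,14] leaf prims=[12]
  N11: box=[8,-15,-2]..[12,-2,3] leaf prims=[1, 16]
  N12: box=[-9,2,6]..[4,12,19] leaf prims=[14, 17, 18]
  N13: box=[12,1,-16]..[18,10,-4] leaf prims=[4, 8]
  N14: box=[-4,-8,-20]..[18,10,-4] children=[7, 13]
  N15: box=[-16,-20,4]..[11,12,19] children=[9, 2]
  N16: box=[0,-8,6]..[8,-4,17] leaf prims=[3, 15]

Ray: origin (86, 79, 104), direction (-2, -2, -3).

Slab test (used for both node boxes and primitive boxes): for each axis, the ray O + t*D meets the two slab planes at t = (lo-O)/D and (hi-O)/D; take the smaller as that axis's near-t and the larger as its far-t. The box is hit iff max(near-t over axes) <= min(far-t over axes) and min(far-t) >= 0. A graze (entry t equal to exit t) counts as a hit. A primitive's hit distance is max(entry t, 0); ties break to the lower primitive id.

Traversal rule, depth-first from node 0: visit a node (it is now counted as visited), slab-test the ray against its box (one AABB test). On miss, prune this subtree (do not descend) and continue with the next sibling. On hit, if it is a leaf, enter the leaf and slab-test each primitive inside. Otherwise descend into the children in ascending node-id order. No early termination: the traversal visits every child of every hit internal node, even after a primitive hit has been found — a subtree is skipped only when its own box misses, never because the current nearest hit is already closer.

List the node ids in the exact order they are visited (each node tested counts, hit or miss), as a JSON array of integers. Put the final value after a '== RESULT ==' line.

Walk:
N0 x:[34,51] y:[67/2,99/2] z:[85/3,124/3] -> hit [34,124/3], descend [1, 15]
  N1 x:[34,95/2] y:[69/2,47] z:[101/3,124/3] -> hit [69/2,124/3], descend [8, 14]
    N8 x:[37,95/2] y:[36,47] z:[101/3,106/3] -> miss, prune
    N14 x:[34,45] y:[69/2,87/2] z:[36,124/3] -> hit [36,124/3], descend [7, 13]
      N7 x:[35,45] y:[75/2,87/2] z:[39,124/3] -> hit [39,124/3] leaf, test {P0(miss), P10(miss)}
      N13 x:[34,37] y:[69/2,39] z:[36,40] -> hit [36,37] leaf, test {P4@t=36, P8(miss)}
  N15 x:[75/2,51] y:[67/2,99/2] z:[85/3,100/3] -> miss, prune

7 AABB tests over nodes [0, 1, 8, 14, 7, 13, 15]; 2 leaves entered; closest P4.

== RESULT ==
[0, 1, 8, 14, 7, 13, 15]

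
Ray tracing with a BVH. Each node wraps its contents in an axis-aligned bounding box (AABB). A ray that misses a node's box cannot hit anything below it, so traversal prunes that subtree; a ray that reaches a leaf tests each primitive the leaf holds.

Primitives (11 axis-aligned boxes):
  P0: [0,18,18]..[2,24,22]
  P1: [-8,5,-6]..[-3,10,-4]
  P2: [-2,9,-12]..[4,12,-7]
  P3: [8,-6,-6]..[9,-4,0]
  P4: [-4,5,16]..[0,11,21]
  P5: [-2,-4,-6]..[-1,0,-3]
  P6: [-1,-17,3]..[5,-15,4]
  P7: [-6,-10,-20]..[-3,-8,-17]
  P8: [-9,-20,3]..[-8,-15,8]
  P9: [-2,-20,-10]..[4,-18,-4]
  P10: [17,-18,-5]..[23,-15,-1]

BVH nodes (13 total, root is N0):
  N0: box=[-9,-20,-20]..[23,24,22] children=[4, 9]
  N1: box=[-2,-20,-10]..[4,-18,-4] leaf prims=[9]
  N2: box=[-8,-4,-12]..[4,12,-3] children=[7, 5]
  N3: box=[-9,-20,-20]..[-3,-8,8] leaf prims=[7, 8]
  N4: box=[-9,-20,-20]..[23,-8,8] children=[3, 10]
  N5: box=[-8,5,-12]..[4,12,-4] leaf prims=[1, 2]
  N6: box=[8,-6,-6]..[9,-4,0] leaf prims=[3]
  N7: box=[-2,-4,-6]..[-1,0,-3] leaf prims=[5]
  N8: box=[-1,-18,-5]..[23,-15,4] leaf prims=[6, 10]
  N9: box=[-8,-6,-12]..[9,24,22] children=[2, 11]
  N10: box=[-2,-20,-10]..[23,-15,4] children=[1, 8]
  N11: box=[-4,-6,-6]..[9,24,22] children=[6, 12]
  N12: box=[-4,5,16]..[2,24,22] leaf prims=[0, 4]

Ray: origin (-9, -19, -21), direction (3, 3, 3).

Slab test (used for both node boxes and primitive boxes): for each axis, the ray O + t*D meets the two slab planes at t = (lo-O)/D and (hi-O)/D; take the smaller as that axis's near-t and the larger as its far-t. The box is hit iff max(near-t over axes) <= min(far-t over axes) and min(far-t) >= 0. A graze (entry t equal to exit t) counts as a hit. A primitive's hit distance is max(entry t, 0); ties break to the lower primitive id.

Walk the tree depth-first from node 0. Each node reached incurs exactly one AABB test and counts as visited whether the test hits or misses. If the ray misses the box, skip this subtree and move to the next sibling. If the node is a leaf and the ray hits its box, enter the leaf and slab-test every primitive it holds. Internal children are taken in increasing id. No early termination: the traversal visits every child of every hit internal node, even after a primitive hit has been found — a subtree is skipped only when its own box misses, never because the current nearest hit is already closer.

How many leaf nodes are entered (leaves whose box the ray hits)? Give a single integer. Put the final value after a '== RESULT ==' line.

Traverse from the root:
N0 x:[0,32/3] y:[-1/3,43/3] z:[1/3,43/3] -> hit [1/3,32/3], descend [4, 9]
  N4 x:[0,32/3] y:[-1/3,11/3] z:[1/3,29/3] -> hit [1/3,11/3], descend [3, 10]
    N3 x:[0,2] y:[-1/3,11/3] z:[1/3,29/3] -> hit [1/3,2] leaf, test {P7(miss), P8(miss)}
    N10 x:[7/3,32/3] y:[-1/3,4/3] z:[11/3,25/3] -> miss, prune
  N9 x:[1/3,6] y:[13/3,43/3] z:[3,43/3] -> hit [13/3,6], descend [2, 11]
    N2 x:[1/3,13/3] y:[5,31/3] z:[3,6] -> miss, prune
    N11 x:[5/3,6] y:[13/3,43/3] z:[5,43/3] -> hit [5,6], descend [6, 12]
      N6 x:[17/3,6] y:[13/3,5] z:[5,7] -> miss, prune
      N12 x:[5/3,11/3] y:[8,43/3] z:[37/3,43/3] -> miss, prune

Visited [0, 4, 3, 10, 9, 2, 11, 6, 12]. Tests: 9 box, 1 leaf. Nearest: miss.

== RESULT ==
1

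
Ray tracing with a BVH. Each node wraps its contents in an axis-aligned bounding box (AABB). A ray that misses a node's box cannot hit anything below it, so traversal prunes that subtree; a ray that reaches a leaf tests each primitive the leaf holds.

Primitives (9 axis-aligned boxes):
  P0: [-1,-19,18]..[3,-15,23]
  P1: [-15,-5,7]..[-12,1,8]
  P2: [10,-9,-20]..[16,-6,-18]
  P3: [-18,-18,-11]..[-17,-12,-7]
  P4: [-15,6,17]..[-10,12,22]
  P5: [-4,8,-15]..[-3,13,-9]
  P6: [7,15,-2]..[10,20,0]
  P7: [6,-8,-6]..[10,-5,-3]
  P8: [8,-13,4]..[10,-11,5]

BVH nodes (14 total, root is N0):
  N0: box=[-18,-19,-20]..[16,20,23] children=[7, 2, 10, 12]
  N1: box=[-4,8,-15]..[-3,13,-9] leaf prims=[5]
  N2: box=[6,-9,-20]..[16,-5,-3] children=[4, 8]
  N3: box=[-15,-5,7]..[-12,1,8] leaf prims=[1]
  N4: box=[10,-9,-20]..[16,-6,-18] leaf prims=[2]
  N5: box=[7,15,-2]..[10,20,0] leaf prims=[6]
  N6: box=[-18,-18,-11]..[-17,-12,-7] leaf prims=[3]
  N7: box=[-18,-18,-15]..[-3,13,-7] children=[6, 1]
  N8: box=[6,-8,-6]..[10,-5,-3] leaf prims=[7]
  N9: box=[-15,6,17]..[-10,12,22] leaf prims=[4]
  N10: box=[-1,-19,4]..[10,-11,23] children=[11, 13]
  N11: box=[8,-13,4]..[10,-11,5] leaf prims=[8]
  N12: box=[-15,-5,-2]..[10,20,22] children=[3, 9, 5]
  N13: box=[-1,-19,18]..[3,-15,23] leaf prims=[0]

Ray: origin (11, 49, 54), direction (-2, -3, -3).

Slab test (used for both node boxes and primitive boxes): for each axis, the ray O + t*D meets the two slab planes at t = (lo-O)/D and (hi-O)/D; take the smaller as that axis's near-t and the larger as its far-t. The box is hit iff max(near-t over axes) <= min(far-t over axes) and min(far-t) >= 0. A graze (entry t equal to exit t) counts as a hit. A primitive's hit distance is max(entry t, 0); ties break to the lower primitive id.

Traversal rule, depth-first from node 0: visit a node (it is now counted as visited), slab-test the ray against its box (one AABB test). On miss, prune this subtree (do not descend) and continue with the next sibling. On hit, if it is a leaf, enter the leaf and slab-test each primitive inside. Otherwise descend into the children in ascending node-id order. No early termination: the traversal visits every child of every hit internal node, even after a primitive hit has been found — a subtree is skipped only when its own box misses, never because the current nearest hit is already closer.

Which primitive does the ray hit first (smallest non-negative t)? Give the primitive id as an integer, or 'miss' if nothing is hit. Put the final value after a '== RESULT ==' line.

Traverse from the root:
N0 x:[-5/2,29/2] y:[29/3,68/3] z:[31/3,74/3] -> hit [31/3,29/2], descend [2, 7, 10, 12]
  N2 x:[-5/2,5/2] y:[18,58/3] z:[19,74/3] -> miss, prune
  N7 x:[7,29/2] y:[12,67/3] z:[61/3,23] -> miss, prune
  N10 x:[1/2,6] y:[20,68/3] z:[31/3,50/3] -> miss, prune
  N12 x:[1/2,13] y:[29/3,18] z:[32/3,56/3] -> hit [32/3,13], descend [3, 5, 9]
    N3 x:[23/2,13] y:[16,18] z:[46/3,47/3] -> miss, prune
    N5 x:[1/2,2] y:[29/3,34/3] z:[18,56/3] -> miss, prune
    N9 x:[21/2,13] y:[37/3,43/3] z:[32/3,37/3] -> hit [37/3,37/3] leaf, test {P4@t=37/3}

8 AABB tests over nodes [0, 2, 7, 10, 12, 3, 5, 9]; 1 leaf entered; closest P4.

== RESULT ==
4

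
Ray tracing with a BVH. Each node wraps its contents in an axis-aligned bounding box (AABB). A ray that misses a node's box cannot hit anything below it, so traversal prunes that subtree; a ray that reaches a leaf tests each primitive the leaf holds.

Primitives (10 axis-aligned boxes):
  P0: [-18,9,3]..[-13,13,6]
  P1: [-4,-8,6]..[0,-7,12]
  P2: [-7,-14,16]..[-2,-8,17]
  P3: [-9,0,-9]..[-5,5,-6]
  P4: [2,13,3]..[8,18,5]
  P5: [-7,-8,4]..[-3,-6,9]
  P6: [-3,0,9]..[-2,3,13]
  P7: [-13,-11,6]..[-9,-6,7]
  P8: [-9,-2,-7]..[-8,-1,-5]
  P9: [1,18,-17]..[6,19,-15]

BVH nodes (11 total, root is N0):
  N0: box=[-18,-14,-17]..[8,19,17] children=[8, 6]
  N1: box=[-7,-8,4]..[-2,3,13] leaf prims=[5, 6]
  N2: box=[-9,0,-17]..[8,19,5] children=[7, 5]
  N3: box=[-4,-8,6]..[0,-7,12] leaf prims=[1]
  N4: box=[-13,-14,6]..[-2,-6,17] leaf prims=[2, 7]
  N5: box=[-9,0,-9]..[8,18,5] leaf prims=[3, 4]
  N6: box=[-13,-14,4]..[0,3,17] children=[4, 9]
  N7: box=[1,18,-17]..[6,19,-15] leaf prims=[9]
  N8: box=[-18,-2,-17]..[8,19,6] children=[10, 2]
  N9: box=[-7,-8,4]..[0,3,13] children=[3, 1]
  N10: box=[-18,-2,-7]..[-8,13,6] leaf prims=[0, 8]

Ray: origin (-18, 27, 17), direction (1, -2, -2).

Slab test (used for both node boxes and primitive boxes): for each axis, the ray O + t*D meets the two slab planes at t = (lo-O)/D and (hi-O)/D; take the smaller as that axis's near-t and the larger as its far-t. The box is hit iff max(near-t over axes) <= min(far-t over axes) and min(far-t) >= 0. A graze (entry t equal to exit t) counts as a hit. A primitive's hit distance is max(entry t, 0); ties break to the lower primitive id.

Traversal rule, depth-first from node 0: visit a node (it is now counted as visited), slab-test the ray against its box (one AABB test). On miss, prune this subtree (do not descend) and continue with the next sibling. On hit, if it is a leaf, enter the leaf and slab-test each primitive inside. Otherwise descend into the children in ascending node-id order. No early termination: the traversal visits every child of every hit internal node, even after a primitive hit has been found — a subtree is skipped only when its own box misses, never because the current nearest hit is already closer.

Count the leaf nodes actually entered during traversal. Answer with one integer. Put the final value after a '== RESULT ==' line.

Traverse from the root:
N0 x:[0,26] y:[4,41/2] z:[0,17] -> hit [4,17], descend [6, 8]
  N6 x:[5,18] y:[12,41/2] z:[0,13/2] -> miss, prune
  N8 x:[0,26] y:[4,29/2] z:[11/2,17] -> hit [11/2,29/2], descend [2, 10]
    N2 x:[9,26] y:[4,27/2] z:[6,17] -> hit [9,27/2], descend [5, 7]
      N5 x:[9,26] y:[9/2,27/2] z:[6,13] -> hit [9,13] leaf, test {P3@t=23/2, P4(miss)}
      N7 x:[19,24] y:[4,9/2] z:[16,17] -> miss, prune
    N10 x:[0,10] y:[7,29/2] z:[11/2,12] -> hit [7,10] leaf, test {P0(miss), P8(miss)}

7 AABB tests over nodes [0, 6, 8, 2, 5, 7, 10]; 2 leaves entered; closest P3.

== RESULT ==
2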